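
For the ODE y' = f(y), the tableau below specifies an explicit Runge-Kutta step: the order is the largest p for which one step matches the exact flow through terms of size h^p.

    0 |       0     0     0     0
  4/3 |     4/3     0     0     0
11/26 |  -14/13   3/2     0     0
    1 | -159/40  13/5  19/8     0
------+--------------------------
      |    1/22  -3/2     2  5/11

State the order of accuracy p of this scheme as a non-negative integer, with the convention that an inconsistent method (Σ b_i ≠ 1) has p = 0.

b = (1/22, -3/2, 2, 5/11)
c = (0, 4/3, 11/26, 1)
Ac = (0, 0, 2, 13951/3120)
Σ b_i: 1/22·1 + (-3/2)·1 + 2·1 + 5/11·1 = 1 ✓
b·c: (-3/2)·4/3 + 2·11/26 + 5/11·1 = -100/143 ≠ 1/2 ⇒ order 1.

1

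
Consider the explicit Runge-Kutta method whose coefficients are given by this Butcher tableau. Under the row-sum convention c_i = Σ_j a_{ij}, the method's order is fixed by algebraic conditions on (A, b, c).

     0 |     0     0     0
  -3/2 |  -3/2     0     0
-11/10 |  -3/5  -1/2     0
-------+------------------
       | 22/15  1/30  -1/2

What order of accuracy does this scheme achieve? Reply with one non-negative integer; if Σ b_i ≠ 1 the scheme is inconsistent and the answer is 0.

b = (22/15, 1/30, -1/2)
c = (0, -3/2, -11/10)
Ac = (0, 0, 3/4)
Σ b_i: 22/15·1 + 1/30·1 + (-1/2)·1 = 1 ✓
b·c: 1/30·(-3/2) + (-1/2)·(-11/10) = 1/2 ✓
b·c²: 1/30·9/4 + (-1/2)·121/100 = -53/100 ≠ 1/3 ⇒ order 2.
b·Ac: (-1/2)·3/4 = -3/8 ≠ 1/6

2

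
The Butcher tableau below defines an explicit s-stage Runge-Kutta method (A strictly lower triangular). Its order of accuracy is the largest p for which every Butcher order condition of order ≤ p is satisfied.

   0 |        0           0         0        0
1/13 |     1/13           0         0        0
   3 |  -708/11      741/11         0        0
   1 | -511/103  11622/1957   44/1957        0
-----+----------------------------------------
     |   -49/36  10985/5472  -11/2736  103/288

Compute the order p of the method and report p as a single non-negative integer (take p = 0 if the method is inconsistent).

4

b = (-49/36, 10985/5472, -11/2736, 103/288)
c = (0, 1/13, 3, 1)
Ac = (0, 0, 57/11, 54/103)
Σ b_i: (-49/36)·1 + 10985/5472·1 + (-11/2736)·1 + 103/288·1 = 1 ✓
b·c: 10985/5472·1/13 + (-11/2736)·3 + 103/288·1 = 1/2 ✓
b·c²: 10985/5472·1/169 + (-11/2736)·9 + 103/288·1 = 1/3 ✓
b·Ac: (-11/2736)·57/11 + 103/288·54/103 = 1/6 ✓
b·c³: 10985/5472·1/2197 + (-11/2736)·27 + 103/288·1 = 1/4 ✓
b·(c∘Ac): (-11/2736)·171/11 + 103/288·54/103 = 1/8 ✓
b·Ac²: (-11/2736)·57/143 + 103/288·318/1339 = 1/12 ✓
b·A²c: 103/288·12/103 = 1/24 ✓; 4 stages ⇒ order 4.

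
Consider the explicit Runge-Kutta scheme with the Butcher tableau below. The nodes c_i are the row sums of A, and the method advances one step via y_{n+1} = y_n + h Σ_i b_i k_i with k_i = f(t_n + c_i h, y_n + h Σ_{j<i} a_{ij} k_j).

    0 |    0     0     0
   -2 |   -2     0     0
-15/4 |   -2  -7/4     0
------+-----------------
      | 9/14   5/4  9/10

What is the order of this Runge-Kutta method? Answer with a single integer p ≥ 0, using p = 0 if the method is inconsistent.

b = (9/14, 5/4, 9/10)
c = (0, -2, -15/4)
Ac = (0, 0, 7/2)
Σ b_i: 9/14·1 + 5/4·1 + 9/10·1 = 391/140 ≠ 1 ⇒ order 0.

0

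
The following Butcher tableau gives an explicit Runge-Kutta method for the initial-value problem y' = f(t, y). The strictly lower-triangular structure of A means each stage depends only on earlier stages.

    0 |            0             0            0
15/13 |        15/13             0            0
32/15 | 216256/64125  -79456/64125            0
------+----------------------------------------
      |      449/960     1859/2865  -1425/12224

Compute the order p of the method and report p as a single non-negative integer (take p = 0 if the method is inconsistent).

b = (449/960, 1859/2865, -1425/12224)
c = (0, 15/13, 32/15)
Ac = (0, 0, -6112/4275)
Σ b_i: 449/960·1 + 1859/2865·1 + (-1425/12224)·1 = 1 ✓
b·c: 1859/2865·15/13 + (-1425/12224)·32/15 = 1/2 ✓
b·c²: 1859/2865·225/169 + (-1425/12224)·1024/225 = 1/3 ✓
b·Ac: (-1425/12224)·(-6112/4275) = 1/6 ✓; 3 stages ⇒ order 3.

3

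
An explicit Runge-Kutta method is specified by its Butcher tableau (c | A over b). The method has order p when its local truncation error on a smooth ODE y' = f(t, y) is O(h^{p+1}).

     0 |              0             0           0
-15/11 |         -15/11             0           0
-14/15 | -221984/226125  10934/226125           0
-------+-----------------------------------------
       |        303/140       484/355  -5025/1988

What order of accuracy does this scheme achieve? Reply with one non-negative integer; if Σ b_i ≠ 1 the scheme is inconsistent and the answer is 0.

b = (303/140, 484/355, -5025/1988)
c = (0, -15/11, -14/15)
Ac = (0, 0, -994/15075)
Σ b_i: 303/140·1 + 484/355·1 + (-5025/1988)·1 = 1 ✓
b·c: 484/355·(-15/11) + (-5025/1988)·(-14/15) = 1/2 ✓
b·c²: 484/355·225/121 + (-5025/1988)·196/225 = 1/3 ✓
b·Ac: (-5025/1988)·(-994/15075) = 1/6 ✓; 3 stages ⇒ order 3.

3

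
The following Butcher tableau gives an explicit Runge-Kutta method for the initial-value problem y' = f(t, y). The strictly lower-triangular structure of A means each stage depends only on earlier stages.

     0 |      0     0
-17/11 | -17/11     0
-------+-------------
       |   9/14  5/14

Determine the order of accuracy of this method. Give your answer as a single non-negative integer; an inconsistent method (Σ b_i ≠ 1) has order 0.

b = (9/14, 5/14)
c = (0, -17/11)
Σ b_i: 9/14·1 + 5/14·1 = 1 ✓
b·c: 5/14·(-17/11) = -85/154 ≠ 1/2 ⇒ order 1.

1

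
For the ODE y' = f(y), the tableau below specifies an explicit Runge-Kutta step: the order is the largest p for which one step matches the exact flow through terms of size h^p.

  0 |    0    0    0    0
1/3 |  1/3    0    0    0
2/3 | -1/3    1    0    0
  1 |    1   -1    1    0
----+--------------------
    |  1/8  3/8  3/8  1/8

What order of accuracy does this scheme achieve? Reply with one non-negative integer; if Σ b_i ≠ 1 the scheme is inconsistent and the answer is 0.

b = (1/8, 3/8, 3/8, 1/8)
c = (0, 1/3, 2/3, 1)
Ac = (0, 0, 1/3, 1/3)
Σ b_i: 1/8·1 + 3/8·1 + 3/8·1 + 1/8·1 = 1 ✓
b·c: 3/8·1/3 + 3/8·2/3 + 1/8·1 = 1/2 ✓
b·c²: 3/8·1/9 + 3/8·4/9 + 1/8·1 = 1/3 ✓
b·Ac: 3/8·1/3 + 1/8·1/3 = 1/6 ✓
b·c³: 3/8·1/27 + 3/8·8/27 + 1/8·1 = 1/4 ✓
b·(c∘Ac): 3/8·2/9 + 1/8·1/3 = 1/8 ✓
b·Ac²: 3/8·1/9 + 1/8·1/3 = 1/12 ✓
b·A²c: 1/8·1/3 = 1/24 ✓; 4 stages ⇒ order 4.

4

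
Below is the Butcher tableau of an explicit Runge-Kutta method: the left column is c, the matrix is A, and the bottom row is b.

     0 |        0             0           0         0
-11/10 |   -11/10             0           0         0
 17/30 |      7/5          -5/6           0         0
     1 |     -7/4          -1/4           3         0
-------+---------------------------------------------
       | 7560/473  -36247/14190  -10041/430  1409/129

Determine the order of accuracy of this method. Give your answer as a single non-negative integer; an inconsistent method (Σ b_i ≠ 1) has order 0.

3

b = (7560/473, -36247/14190, -10041/430, 1409/129)
c = (0, -11/10, 17/30, 1)
Ac = (0, 0, 11/12, 79/40)
Σ b_i: 7560/473·1 + (-36247/14190)·1 + (-10041/430)·1 + 1409/129·1 = 1 ✓
b·c: (-36247/14190)·(-11/10) + (-10041/430)·17/30 + 1409/129·1 = 1/2 ✓
b·c²: (-36247/14190)·121/100 + (-10041/430)·289/900 + 1409/129·1 = 1/3 ✓
b·Ac: (-10041/430)·11/12 + 1409/129·79/40 = 1/6 ✓
b·c³: (-36247/14190)·(-1331/1000) + (-10041/430)·4913/27000 + 1409/129·1 = 779677/77400 ≠ 1/4 ⇒ order 3.
b·(c∘Ac): (-10041/430)·187/360 + 1409/129·79/40 = 162407/17200 ≠ 1/8
b·Ac²: (-10041/430)·(-121/120) + 1409/129·793/1200 = 238111/7740 ≠ 1/12
b·A²c: 1409/129·11/4 = 15499/516 ≠ 1/24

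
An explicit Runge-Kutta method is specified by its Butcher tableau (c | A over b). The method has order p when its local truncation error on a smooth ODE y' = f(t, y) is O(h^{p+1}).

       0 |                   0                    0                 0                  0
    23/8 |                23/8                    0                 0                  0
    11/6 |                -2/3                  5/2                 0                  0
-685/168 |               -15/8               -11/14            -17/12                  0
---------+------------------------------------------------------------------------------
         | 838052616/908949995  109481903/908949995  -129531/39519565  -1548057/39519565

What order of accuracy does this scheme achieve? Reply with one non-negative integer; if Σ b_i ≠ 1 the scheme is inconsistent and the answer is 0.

b = (838052616/908949995, 109481903/908949995, -129531/39519565, -1548057/39519565)
c = (0, 23/8, 11/6, -685/168)
Ac = (0, 0, 115/16, -4895/1008)
Σ b_i: 838052616/908949995·1 + 109481903/908949995·1 + (-129531/39519565)·1 + (-1548057/39519565)·1 = 1 ✓
b·c: 109481903/908949995·23/8 + (-129531/39519565)·11/6 + (-1548057/39519565)·(-685/168) = 1/2 ✓
b·c²: 109481903/908949995·529/64 + (-129531/39519565)·121/36 + (-1548057/39519565)·469225/28224 = 1/3 ✓
b·Ac: (-129531/39519565)·115/16 + (-1548057/39519565)·(-4895/1008) = 1/6 ✓
b·c³: 109481903/908949995·12167/512 + (-129531/39519565)·1331/216 + (-1548057/39519565)·(-321419125/4741632) = 43798889123/7967144304 ≠ 1/4 ⇒ order 3.
b·(c∘Ac): (-129531/39519565)·1265/96 + (-1548057/39519565)·3353075/169344 = -7455502681/9105307776 ≠ 1/8
b·Ac²: (-129531/39519565)·2645/128 + (-1548057/39519565)·(-272305/24192) = 1699002223/4552653888 ≠ 1/12
b·A²c: (-1548057/39519565)·(-1955/192) = 201763429/505850432 ≠ 1/24

3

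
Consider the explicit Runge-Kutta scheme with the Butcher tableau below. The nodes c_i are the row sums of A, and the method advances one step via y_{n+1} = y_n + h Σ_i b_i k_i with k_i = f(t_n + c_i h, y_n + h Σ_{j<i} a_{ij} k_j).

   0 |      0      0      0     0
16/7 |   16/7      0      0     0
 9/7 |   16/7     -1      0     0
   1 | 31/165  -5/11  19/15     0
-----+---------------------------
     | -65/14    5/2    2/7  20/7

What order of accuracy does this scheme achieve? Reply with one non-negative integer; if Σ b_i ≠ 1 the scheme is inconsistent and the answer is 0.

b = (-65/14, 5/2, 2/7, 20/7)
c = (0, 16/7, 9/7, 1)
Ac = (0, 0, -16/7, 227/385)
Σ b_i: (-65/14)·1 + 5/2·1 + 2/7·1 + 20/7·1 = 1 ✓
b·c: 5/2·16/7 + 2/7·9/7 + 20/7·1 = 438/49 ≠ 1/2 ⇒ order 1.

1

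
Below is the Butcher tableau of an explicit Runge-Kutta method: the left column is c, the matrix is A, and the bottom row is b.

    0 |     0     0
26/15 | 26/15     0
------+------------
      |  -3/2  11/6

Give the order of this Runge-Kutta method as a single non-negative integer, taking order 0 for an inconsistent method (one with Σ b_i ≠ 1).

b = (-3/2, 11/6)
c = (0, 26/15)
Σ b_i: (-3/2)·1 + 11/6·1 = 1/3 ≠ 1 ⇒ order 0.

0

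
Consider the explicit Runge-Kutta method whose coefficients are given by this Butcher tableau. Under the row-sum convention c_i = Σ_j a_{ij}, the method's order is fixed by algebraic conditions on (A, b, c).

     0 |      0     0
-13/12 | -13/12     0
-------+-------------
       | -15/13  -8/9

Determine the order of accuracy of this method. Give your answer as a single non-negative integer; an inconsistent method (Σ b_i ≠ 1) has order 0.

b = (-15/13, -8/9)
c = (0, -13/12)
Σ b_i: (-15/13)·1 + (-8/9)·1 = -239/117 ≠ 1 ⇒ order 0.

0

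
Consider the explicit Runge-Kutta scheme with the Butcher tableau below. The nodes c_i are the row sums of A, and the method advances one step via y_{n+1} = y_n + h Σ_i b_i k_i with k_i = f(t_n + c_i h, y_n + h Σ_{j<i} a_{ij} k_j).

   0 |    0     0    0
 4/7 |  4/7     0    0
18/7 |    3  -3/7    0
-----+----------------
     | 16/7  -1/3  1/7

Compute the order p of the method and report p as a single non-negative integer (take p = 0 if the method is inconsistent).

b = (16/7, -1/3, 1/7)
c = (0, 4/7, 18/7)
Ac = (0, 0, -12/49)
Σ b_i: 16/7·1 + (-1/3)·1 + 1/7·1 = 44/21 ≠ 1 ⇒ order 0.

0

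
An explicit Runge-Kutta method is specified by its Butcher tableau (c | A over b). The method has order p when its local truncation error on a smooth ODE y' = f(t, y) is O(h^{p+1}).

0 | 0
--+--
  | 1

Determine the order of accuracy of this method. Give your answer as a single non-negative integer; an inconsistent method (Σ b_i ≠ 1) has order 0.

b = (1)
c = (0)
Σ b_i: 1·1 = 1 ✓; 1 stage ⇒ order 1.

1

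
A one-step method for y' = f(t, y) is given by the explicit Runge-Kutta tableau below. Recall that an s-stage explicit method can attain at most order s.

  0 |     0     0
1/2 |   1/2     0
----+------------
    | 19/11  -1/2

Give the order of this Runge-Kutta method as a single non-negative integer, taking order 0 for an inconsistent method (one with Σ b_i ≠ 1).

b = (19/11, -1/2)
c = (0, 1/2)
Σ b_i: 19/11·1 + (-1/2)·1 = 27/22 ≠ 1 ⇒ order 0.

0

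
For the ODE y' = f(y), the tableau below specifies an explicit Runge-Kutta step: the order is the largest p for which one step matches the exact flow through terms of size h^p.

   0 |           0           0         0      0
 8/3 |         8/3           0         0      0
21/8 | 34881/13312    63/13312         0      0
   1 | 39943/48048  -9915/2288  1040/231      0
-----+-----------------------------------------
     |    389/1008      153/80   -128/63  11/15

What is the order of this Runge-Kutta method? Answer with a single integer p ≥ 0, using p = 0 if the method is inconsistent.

b = (389/1008, 153/80, -128/63, 11/15)
c = (0, 8/3, 21/8, 1)
Ac = (0, 0, 21/1664, 75/286)
Σ b_i: 389/1008·1 + 153/80·1 + (-128/63)·1 + 11/15·1 = 1 ✓
b·c: 153/80·8/3 + (-128/63)·21/8 + 11/15·1 = 1/2 ✓
b·c²: 153/80·64/9 + (-128/63)·441/64 + 11/15·1 = 1/3 ✓
b·Ac: (-128/63)·21/1664 + 11/15·75/286 = 1/6 ✓
b·c³: 153/80·512/27 + (-128/63)·9261/512 + 11/15·1 = 1/4 ✓
b·(c∘Ac): (-128/63)·441/13312 + 11/15·75/286 = 1/8 ✓
b·Ac²: (-128/63)·7/208 + 11/15·355/1716 = 1/12 ✓
b·A²c: 11/15·5/88 = 1/24 ✓; 4 stages ⇒ order 4.

4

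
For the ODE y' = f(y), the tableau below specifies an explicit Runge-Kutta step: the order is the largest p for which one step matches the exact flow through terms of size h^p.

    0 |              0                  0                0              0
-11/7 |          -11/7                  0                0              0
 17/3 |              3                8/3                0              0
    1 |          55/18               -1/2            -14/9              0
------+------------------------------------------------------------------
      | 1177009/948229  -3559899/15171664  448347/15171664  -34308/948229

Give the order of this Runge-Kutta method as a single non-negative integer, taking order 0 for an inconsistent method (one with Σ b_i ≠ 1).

3

b = (1177009/948229, -3559899/15171664, 448347/15171664, -34308/948229)
c = (0, -11/7, 17/3, 1)
Ac = (0, 0, -88/21, -3035/378)
Σ b_i: 1177009/948229·1 + (-3559899/15171664)·1 + 448347/15171664·1 + (-34308/948229)·1 = 1 ✓
b·c: (-3559899/15171664)·(-11/7) + 448347/15171664·17/3 + (-34308/948229)·1 = 1/2 ✓
b·c²: (-3559899/15171664)·121/49 + 448347/15171664·289/9 + (-34308/948229)·1 = 1/3 ✓
b·Ac: 448347/15171664·(-88/21) + (-34308/948229)·(-3035/378) = 1/6 ✓
b·c³: (-3559899/15171664)·(-1331/343) + 448347/15171664·4913/27 + (-34308/948229)·1 = 746925553/119476854 ≠ 1/4 ⇒ order 3.
b·(c∘Ac): 448347/15171664·(-1496/63) + (-34308/948229)·(-3035/378) = -779883/1896458 ≠ 1/8
b·Ac²: 448347/15171664·968/147 + (-34308/948229)·(-406309/7938) = 244514267/119476854 ≠ 1/12
b·A²c: (-34308/948229)·176/27 = -670912/2844687 ≠ 1/24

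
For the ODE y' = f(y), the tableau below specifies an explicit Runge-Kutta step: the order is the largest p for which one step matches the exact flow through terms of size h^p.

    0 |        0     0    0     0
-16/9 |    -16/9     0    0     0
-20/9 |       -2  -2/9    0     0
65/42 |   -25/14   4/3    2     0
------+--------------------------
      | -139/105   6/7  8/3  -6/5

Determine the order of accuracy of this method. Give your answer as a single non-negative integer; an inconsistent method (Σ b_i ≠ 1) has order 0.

1

b = (-139/105, 6/7, 8/3, -6/5)
c = (0, -16/9, -20/9, 65/42)
Ac = (0, 0, 32/81, -184/27)
Σ b_i: (-139/105)·1 + 6/7·1 + 8/3·1 + (-6/5)·1 = 1 ✓
b·c: 6/7·(-16/9) + 8/3·(-20/9) + (-6/5)·65/42 = -1759/189 ≠ 1/2 ⇒ order 1.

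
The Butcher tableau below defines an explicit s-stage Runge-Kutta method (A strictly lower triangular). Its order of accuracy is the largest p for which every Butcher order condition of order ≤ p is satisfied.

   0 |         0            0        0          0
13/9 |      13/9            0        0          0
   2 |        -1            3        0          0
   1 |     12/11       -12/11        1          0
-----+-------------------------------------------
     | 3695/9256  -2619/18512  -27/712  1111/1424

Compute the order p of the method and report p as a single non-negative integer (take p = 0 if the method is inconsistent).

3

b = (3695/9256, -2619/18512, -27/712, 1111/1424)
c = (0, 13/9, 2, 1)
Ac = (0, 0, 13/3, 14/33)
Σ b_i: 3695/9256·1 + (-2619/18512)·1 + (-27/712)·1 + 1111/1424·1 = 1 ✓
b·c: (-2619/18512)·13/9 + (-27/712)·2 + 1111/1424·1 = 1/2 ✓
b·c²: (-2619/18512)·169/81 + (-27/712)·4 + 1111/1424·1 = 1/3 ✓
b·Ac: (-27/712)·13/3 + 1111/1424·14/33 = 1/6 ✓
b·c³: (-2619/18512)·2197/729 + (-27/712)·8 + 1111/1424·1 = 485/9612 ≠ 1/4 ⇒ order 3.
b·(c∘Ac): (-27/712)·26/3 + 1111/1424·14/33 = 5/2136 ≠ 1/8
b·Ac²: (-27/712)·169/27 + 1111/1424·512/297 = 21293/19224 ≠ 1/12
b·A²c: 1111/1424·13/3 = 14443/4272 ≠ 1/24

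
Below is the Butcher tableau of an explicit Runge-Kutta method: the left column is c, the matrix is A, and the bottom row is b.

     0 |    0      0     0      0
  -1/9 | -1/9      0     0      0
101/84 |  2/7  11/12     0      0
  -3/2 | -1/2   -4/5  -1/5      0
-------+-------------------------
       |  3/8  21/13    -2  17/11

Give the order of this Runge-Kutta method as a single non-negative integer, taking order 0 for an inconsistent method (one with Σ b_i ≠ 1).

0

b = (3/8, 21/13, -2, 17/11)
c = (0, -1/9, 101/84, -3/2)
Ac = (0, 0, -11/108, -191/1260)
Σ b_i: 3/8·1 + 21/13·1 + (-2)·1 + 17/11·1 = 1757/1144 ≠ 1 ⇒ order 0.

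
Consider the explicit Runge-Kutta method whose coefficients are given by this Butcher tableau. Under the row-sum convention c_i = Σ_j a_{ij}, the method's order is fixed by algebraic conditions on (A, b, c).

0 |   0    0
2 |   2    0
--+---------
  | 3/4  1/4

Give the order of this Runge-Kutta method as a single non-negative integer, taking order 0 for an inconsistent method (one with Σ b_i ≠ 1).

b = (3/4, 1/4)
c = (0, 2)
Σ b_i: 3/4·1 + 1/4·1 = 1 ✓
b·c: 1/4·2 = 1/2 ✓; 2 stages ⇒ order 2.

2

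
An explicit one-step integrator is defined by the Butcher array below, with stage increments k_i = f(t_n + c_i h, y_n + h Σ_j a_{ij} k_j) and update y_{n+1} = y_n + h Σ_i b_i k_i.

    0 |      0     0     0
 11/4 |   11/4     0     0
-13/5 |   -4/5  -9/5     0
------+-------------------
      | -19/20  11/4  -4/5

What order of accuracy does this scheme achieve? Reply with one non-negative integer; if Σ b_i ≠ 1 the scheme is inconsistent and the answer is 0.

b = (-19/20, 11/4, -4/5)
c = (0, 11/4, -13/5)
Ac = (0, 0, -99/20)
Σ b_i: (-19/20)·1 + 11/4·1 + (-4/5)·1 = 1 ✓
b·c: 11/4·11/4 + (-4/5)·(-13/5) = 3857/400 ≠ 1/2 ⇒ order 1.

1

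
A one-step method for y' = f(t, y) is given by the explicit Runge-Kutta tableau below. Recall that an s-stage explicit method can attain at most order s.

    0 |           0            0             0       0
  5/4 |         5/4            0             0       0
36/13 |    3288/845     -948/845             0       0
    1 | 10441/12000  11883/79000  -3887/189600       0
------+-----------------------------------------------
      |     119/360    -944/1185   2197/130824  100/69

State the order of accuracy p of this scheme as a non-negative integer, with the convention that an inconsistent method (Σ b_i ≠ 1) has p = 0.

b = (119/360, -944/1185, 2197/130824, 100/69)
c = (0, 5/4, 36/13, 1)
Ac = (0, 0, -237/169, 21/160)
Σ b_i: 119/360·1 + (-944/1185)·1 + 2197/130824·1 + 100/69·1 = 1 ✓
b·c: (-944/1185)·5/4 + 2197/130824·36/13 + 100/69·1 = 1/2 ✓
b·c²: (-944/1185)·25/16 + 2197/130824·1296/169 + 100/69·1 = 1/3 ✓
b·Ac: 2197/130824·(-237/169) + 100/69·21/160 = 1/6 ✓
b·c³: (-944/1185)·125/64 + 2197/130824·46656/2197 + 100/69·1 = 1/4 ✓
b·(c∘Ac): 2197/130824·(-8532/2197) + 100/69·21/160 = 1/8 ✓
b·Ac²: 2197/130824·(-1185/676) + 100/69·249/3200 = 1/12 ✓
b·A²c: 100/69·23/800 = 1/24 ✓; 4 stages ⇒ order 4.

4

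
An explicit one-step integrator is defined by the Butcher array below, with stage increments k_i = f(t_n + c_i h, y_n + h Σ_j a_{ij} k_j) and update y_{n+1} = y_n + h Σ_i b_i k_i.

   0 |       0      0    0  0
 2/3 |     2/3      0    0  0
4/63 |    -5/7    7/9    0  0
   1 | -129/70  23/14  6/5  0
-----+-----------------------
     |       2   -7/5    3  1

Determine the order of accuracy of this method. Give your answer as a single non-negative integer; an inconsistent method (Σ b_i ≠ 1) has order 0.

0

b = (2, -7/5, 3, 1)
c = (0, 2/3, 4/63, 1)
Ac = (0, 0, 14/27, 41/35)
Σ b_i: 2·1 + (-7/5)·1 + 3·1 + 1·1 = 23/5 ≠ 1 ⇒ order 0.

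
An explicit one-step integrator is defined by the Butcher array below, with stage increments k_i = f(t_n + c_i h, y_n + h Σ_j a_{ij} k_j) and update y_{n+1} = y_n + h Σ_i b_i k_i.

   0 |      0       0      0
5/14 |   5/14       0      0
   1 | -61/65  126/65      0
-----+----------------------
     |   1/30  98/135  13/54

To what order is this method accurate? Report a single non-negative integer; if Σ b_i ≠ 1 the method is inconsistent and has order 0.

b = (1/30, 98/135, 13/54)
c = (0, 5/14, 1)
Ac = (0, 0, 9/13)
Σ b_i: 1/30·1 + 98/135·1 + 13/54·1 = 1 ✓
b·c: 98/135·5/14 + 13/54·1 = 1/2 ✓
b·c²: 98/135·25/196 + 13/54·1 = 1/3 ✓
b·Ac: 13/54·9/13 = 1/6 ✓; 3 stages ⇒ order 3.

3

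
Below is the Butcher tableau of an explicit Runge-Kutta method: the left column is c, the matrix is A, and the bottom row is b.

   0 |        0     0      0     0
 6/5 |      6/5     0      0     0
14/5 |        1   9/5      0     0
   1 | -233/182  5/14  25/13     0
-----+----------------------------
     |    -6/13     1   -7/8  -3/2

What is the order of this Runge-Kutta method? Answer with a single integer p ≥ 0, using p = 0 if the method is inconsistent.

0

b = (-6/13, 1, -7/8, -3/2)
c = (0, 6/5, 14/5, 1)
Ac = (0, 0, 54/25, 529/91)
Σ b_i: (-6/13)·1 + 1·1 + (-7/8)·1 + (-3/2)·1 = -191/104 ≠ 1 ⇒ order 0.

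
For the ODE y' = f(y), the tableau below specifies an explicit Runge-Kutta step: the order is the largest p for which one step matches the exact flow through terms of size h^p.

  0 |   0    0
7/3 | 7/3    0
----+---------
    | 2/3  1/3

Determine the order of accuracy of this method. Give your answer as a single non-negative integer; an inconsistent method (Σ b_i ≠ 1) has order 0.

b = (2/3, 1/3)
c = (0, 7/3)
Σ b_i: 2/3·1 + 1/3·1 = 1 ✓
b·c: 1/3·7/3 = 7/9 ≠ 1/2 ⇒ order 1.

1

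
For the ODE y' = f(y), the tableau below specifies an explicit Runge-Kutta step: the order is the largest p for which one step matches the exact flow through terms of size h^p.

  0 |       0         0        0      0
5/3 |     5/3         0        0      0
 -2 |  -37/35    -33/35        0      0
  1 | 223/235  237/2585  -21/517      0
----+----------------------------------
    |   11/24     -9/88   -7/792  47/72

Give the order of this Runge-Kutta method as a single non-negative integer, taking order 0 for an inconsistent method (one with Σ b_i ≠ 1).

4

b = (11/24, -9/88, -7/792, 47/72)
c = (0, 5/3, -2, 1)
Ac = (0, 0, -11/7, 11/47)
Σ b_i: 11/24·1 + (-9/88)·1 + (-7/792)·1 + 47/72·1 = 1 ✓
b·c: (-9/88)·5/3 + (-7/792)·(-2) + 47/72·1 = 1/2 ✓
b·c²: (-9/88)·25/9 + (-7/792)·4 + 47/72·1 = 1/3 ✓
b·Ac: (-7/792)·(-11/7) + 47/72·11/47 = 1/6 ✓
b·c³: (-9/88)·125/27 + (-7/792)·(-8) + 47/72·1 = 1/4 ✓
b·(c∘Ac): (-7/792)·22/7 + 47/72·11/47 = 1/8 ✓
b·Ac²: (-7/792)·(-55/21) + 47/72·13/141 = 1/12 ✓
b·A²c: 47/72·3/47 = 1/24 ✓; 4 stages ⇒ order 4.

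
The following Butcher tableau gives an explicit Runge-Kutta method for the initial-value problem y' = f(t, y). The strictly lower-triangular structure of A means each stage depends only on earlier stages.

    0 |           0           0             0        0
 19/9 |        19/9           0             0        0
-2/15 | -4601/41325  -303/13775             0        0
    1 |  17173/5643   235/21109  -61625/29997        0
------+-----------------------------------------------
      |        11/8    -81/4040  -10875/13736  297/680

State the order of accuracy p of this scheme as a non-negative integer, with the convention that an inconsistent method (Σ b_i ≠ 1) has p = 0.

4

b = (11/8, -81/4040, -10875/13736, 297/680)
c = (0, 19/9, -2/15, 1)
Ac = (0, 0, -101/2175, 265/891)
Σ b_i: 11/8·1 + (-81/4040)·1 + (-10875/13736)·1 + 297/680·1 = 1 ✓
b·c: (-81/4040)·19/9 + (-10875/13736)·(-2/15) + 297/680·1 = 1/2 ✓
b·c²: (-81/4040)·361/81 + (-10875/13736)·4/225 + 297/680·1 = 1/3 ✓
b·Ac: (-10875/13736)·(-101/2175) + 297/680·265/891 = 1/6 ✓
b·c³: (-81/4040)·6859/729 + (-10875/13736)·(-8/3375) + 297/680·1 = 1/4 ✓
b·(c∘Ac): (-10875/13736)·202/32625 + 297/680·265/891 = 1/8 ✓
b·Ac²: (-10875/13736)·(-1919/19575) + 297/680·35/2673 = 1/12 ✓
b·A²c: 297/680·85/891 = 1/24 ✓; 4 stages ⇒ order 4.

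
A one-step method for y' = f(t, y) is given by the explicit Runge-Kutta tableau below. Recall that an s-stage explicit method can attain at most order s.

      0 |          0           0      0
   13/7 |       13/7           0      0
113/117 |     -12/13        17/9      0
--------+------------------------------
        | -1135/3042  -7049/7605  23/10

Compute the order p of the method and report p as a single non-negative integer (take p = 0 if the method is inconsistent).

b = (-1135/3042, -7049/7605, 23/10)
c = (0, 13/7, 113/117)
Ac = (0, 0, 221/63)
Σ b_i: (-1135/3042)·1 + (-7049/7605)·1 + 23/10·1 = 1 ✓
b·c: (-7049/7605)·13/7 + 23/10·113/117 = 1/2 ✓
b·c²: (-7049/7605)·169/49 + 23/10·12769/13689 = -201497/191646 ≠ 1/3 ⇒ order 2.
b·Ac: 23/10·221/63 = 5083/630 ≠ 1/6

2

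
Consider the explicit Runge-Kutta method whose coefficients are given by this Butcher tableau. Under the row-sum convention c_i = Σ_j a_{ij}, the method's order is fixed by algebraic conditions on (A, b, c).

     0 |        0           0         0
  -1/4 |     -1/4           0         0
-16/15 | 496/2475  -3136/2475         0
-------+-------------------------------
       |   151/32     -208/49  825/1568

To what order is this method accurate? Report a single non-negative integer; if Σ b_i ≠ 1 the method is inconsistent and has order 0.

3

b = (151/32, -208/49, 825/1568)
c = (0, -1/4, -16/15)
Ac = (0, 0, 784/2475)
Σ b_i: 151/32·1 + (-208/49)·1 + 825/1568·1 = 1 ✓
b·c: (-208/49)·(-1/4) + 825/1568·(-16/15) = 1/2 ✓
b·c²: (-208/49)·1/16 + 825/1568·256/225 = 1/3 ✓
b·Ac: 825/1568·784/2475 = 1/6 ✓; 3 stages ⇒ order 3.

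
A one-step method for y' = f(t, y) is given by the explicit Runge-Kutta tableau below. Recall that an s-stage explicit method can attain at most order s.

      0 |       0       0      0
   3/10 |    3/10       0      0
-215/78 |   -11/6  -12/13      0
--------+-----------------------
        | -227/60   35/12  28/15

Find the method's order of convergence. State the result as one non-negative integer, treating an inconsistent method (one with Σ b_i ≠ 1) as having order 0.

1

b = (-227/60, 35/12, 28/15)
c = (0, 3/10, -215/78)
Ac = (0, 0, -18/65)
Σ b_i: (-227/60)·1 + 35/12·1 + 28/15·1 = 1 ✓
b·c: 35/12·3/10 + 28/15·(-215/78) = -3997/936 ≠ 1/2 ⇒ order 1.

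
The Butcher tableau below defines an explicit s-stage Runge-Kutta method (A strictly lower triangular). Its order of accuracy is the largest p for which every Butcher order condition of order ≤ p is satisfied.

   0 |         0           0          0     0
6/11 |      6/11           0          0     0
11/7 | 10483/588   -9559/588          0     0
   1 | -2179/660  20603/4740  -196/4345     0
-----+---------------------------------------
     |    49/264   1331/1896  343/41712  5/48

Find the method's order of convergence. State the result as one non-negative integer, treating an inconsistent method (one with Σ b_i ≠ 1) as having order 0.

4

b = (49/264, 1331/1896, 343/41712, 5/48)
c = (0, 6/11, 11/7, 1)
Ac = (0, 0, -869/98, 23/10)
Σ b_i: 49/264·1 + 1331/1896·1 + 343/41712·1 + 5/48·1 = 1 ✓
b·c: 1331/1896·6/11 + 343/41712·11/7 + 5/48·1 = 1/2 ✓
b·c²: 1331/1896·36/121 + 343/41712·121/49 + 5/48·1 = 1/3 ✓
b·Ac: 343/41712·(-869/98) + 5/48·23/10 = 1/6 ✓
b·c³: 1331/1896·216/1331 + 343/41712·1331/343 + 5/48·1 = 1/4 ✓
b·(c∘Ac): 343/41712·(-9559/686) + 5/48·23/10 = 1/8 ✓
b·Ac²: 343/41712·(-237/49) + 5/48·13/11 = 1/12 ✓
b·A²c: 5/48·2/5 = 1/24 ✓; 4 stages ⇒ order 4.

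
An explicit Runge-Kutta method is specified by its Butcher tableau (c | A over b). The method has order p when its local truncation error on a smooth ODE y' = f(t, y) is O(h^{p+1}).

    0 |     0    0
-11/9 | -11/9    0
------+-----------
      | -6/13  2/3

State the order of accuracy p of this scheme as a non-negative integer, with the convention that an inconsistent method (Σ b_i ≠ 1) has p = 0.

0

b = (-6/13, 2/3)
c = (0, -11/9)
Σ b_i: (-6/13)·1 + 2/3·1 = 8/39 ≠ 1 ⇒ order 0.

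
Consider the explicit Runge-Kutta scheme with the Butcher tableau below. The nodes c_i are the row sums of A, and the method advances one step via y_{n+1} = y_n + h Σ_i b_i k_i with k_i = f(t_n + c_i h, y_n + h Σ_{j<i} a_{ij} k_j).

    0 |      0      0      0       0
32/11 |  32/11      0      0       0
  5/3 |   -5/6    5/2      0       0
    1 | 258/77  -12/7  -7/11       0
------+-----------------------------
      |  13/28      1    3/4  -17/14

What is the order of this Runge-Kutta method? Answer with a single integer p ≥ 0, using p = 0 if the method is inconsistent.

1

b = (13/28, 1, 3/4, -17/14)
c = (0, 32/11, 5/3, 1)
Ac = (0, 0, 80/11, -127/21)
Σ b_i: 13/28·1 + 1·1 + 3/4·1 + (-17/14)·1 = 1 ✓
b·c: 1·32/11 + 3/4·5/3 + (-17/14)·1 = 907/308 ≠ 1/2 ⇒ order 1.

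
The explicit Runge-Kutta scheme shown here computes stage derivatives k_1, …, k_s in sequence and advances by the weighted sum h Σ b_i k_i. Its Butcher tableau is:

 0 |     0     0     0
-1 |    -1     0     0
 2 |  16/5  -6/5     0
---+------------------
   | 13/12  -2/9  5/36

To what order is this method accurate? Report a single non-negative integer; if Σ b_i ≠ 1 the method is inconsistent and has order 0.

3

b = (13/12, -2/9, 5/36)
c = (0, -1, 2)
Ac = (0, 0, 6/5)
Σ b_i: 13/12·1 + (-2/9)·1 + 5/36·1 = 1 ✓
b·c: (-2/9)·(-1) + 5/36·2 = 1/2 ✓
b·c²: (-2/9)·1 + 5/36·4 = 1/3 ✓
b·Ac: 5/36·6/5 = 1/6 ✓; 3 stages ⇒ order 3.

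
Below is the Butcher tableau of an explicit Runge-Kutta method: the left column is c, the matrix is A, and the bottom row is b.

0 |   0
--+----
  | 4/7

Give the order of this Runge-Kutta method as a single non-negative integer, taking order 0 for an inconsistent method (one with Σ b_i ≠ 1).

0

b = (4/7)
c = (0)
Σ b_i: 4/7·1 = 4/7 ≠ 1 ⇒ order 0.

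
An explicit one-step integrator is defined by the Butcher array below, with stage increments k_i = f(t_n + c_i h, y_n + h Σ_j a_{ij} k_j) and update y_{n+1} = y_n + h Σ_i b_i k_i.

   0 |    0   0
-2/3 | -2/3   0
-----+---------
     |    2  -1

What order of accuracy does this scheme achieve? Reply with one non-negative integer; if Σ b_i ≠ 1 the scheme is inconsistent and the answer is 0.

b = (2, -1)
c = (0, -2/3)
Σ b_i: 2·1 + (-1)·1 = 1 ✓
b·c: (-1)·(-2/3) = 2/3 ≠ 1/2 ⇒ order 1.

1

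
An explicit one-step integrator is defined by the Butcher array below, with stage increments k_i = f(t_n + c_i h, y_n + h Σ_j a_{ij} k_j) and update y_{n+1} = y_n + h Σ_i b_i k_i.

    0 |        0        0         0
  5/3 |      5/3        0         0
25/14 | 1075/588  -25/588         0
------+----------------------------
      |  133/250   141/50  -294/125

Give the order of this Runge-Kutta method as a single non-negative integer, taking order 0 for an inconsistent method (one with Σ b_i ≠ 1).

b = (133/250, 141/50, -294/125)
c = (0, 5/3, 25/14)
Ac = (0, 0, -125/1764)
Σ b_i: 133/250·1 + 141/50·1 + (-294/125)·1 = 1 ✓
b·c: 141/50·5/3 + (-294/125)·25/14 = 1/2 ✓
b·c²: 141/50·25/9 + (-294/125)·625/196 = 1/3 ✓
b·Ac: (-294/125)·(-125/1764) = 1/6 ✓; 3 stages ⇒ order 3.

3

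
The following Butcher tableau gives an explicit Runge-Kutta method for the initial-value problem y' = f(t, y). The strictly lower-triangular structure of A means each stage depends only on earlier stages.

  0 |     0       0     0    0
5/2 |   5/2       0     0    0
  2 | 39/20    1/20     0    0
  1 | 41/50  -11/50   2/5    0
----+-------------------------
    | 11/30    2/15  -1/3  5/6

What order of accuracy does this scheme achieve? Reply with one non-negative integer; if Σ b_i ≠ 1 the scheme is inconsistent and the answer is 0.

b = (11/30, 2/15, -1/3, 5/6)
c = (0, 5/2, 2, 1)
Ac = (0, 0, 1/8, 1/4)
Σ b_i: 11/30·1 + 2/15·1 + (-1/3)·1 + 5/6·1 = 1 ✓
b·c: 2/15·5/2 + (-1/3)·2 + 5/6·1 = 1/2 ✓
b·c²: 2/15·25/4 + (-1/3)·4 + 5/6·1 = 1/3 ✓
b·Ac: (-1/3)·1/8 + 5/6·1/4 = 1/6 ✓
b·c³: 2/15·125/8 + (-1/3)·8 + 5/6·1 = 1/4 ✓
b·(c∘Ac): (-1/3)·1/4 + 5/6·1/4 = 1/8 ✓
b·Ac²: (-1/3)·5/16 + 5/6·9/40 = 1/12 ✓
b·A²c: 5/6·1/20 = 1/24 ✓; 4 stages ⇒ order 4.

4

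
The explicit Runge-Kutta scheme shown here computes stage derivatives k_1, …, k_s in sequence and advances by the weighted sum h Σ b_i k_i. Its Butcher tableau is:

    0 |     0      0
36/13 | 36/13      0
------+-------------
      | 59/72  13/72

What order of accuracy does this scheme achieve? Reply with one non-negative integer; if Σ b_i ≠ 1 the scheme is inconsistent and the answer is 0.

2

b = (59/72, 13/72)
c = (0, 36/13)
Σ b_i: 59/72·1 + 13/72·1 = 1 ✓
b·c: 13/72·36/13 = 1/2 ✓; 2 stages ⇒ order 2.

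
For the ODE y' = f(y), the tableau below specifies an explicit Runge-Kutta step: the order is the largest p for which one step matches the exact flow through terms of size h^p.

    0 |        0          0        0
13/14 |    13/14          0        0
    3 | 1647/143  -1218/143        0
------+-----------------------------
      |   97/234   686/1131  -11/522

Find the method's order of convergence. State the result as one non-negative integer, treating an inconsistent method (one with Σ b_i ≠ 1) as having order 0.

b = (97/234, 686/1131, -11/522)
c = (0, 13/14, 3)
Ac = (0, 0, -87/11)
Σ b_i: 97/234·1 + 686/1131·1 + (-11/522)·1 = 1 ✓
b·c: 686/1131·13/14 + (-11/522)·3 = 1/2 ✓
b·c²: 686/1131·169/196 + (-11/522)·9 = 1/3 ✓
b·Ac: (-11/522)·(-87/11) = 1/6 ✓; 3 stages ⇒ order 3.

3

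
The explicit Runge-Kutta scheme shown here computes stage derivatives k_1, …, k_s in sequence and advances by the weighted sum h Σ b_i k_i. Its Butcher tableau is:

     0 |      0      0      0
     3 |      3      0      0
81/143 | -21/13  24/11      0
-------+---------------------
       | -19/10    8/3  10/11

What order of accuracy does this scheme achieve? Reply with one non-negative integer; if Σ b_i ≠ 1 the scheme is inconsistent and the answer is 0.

b = (-19/10, 8/3, 10/11)
c = (0, 3, 81/143)
Ac = (0, 0, 72/11)
Σ b_i: (-19/10)·1 + 8/3·1 + 10/11·1 = 553/330 ≠ 1 ⇒ order 0.

0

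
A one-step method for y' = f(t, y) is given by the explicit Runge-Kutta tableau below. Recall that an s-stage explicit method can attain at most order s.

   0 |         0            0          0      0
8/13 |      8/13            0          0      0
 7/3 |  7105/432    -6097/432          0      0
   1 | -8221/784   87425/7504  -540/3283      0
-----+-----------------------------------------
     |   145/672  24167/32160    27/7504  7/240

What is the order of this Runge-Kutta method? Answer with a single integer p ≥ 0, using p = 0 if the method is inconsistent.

b = (145/672, 24167/32160, 27/7504, 7/240)
c = (0, 8/13, 7/3, 1)
Ac = (0, 0, -469/54, 95/14)
Σ b_i: 145/672·1 + 24167/32160·1 + 27/7504·1 + 7/240·1 = 1 ✓
b·c: 24167/32160·8/13 + 27/7504·7/3 + 7/240·1 = 1/2 ✓
b·c²: 24167/32160·64/169 + 27/7504·49/9 + 7/240·1 = 1/3 ✓
b·Ac: 27/7504·(-469/54) + 7/240·95/14 = 1/6 ✓
b·c³: 24167/32160·512/2197 + 27/7504·343/27 + 7/240·1 = 1/4 ✓
b·(c∘Ac): 27/7504·(-3283/162) + 7/240·95/14 = 1/8 ✓
b·Ac²: 27/7504·(-1876/351) + 7/240·320/91 = 1/12 ✓
b·A²c: 7/240·10/7 = 1/24 ✓; 4 stages ⇒ order 4.

4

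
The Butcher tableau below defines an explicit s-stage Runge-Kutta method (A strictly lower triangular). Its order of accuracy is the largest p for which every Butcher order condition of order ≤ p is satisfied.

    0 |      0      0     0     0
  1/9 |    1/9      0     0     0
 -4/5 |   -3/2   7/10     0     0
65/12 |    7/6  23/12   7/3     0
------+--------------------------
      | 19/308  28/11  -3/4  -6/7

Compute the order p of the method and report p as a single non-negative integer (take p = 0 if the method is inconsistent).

1

b = (19/308, 28/11, -3/4, -6/7)
c = (0, 1/9, -4/5, 65/12)
Ac = (0, 0, 7/90, -893/540)
Σ b_i: 19/308·1 + 28/11·1 + (-3/4)·1 + (-6/7)·1 = 1 ✓
b·c: 28/11·1/9 + (-3/4)·(-4/5) + (-6/7)·65/12 = -26057/6930 ≠ 1/2 ⇒ order 1.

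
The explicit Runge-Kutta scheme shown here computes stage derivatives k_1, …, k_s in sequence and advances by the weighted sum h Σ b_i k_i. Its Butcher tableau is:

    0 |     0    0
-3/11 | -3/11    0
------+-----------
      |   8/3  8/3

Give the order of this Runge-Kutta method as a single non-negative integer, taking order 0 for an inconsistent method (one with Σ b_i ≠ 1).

b = (8/3, 8/3)
c = (0, -3/11)
Σ b_i: 8/3·1 + 8/3·1 = 16/3 ≠ 1 ⇒ order 0.

0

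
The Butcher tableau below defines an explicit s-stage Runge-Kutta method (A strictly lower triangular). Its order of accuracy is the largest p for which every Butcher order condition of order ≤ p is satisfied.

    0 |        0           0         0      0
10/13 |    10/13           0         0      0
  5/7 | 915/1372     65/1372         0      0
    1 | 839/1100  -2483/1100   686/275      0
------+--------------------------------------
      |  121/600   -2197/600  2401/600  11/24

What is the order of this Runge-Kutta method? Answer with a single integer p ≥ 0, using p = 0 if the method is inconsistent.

4

b = (121/600, -2197/600, 2401/600, 11/24)
c = (0, 10/13, 5/7, 1)
Ac = (0, 0, 25/686, 1/22)
Σ b_i: 121/600·1 + (-2197/600)·1 + 2401/600·1 + 11/24·1 = 1 ✓
b·c: (-2197/600)·10/13 + 2401/600·5/7 + 11/24·1 = 1/2 ✓
b·c²: (-2197/600)·100/169 + 2401/600·25/49 + 11/24·1 = 1/3 ✓
b·Ac: 2401/600·25/686 + 11/24·1/22 = 1/6 ✓
b·c³: (-2197/600)·1000/2197 + 2401/600·125/343 + 11/24·1 = 1/4 ✓
b·(c∘Ac): 2401/600·125/4802 + 11/24·1/22 = 1/8 ✓
b·Ac²: 2401/600·125/4459 + 11/24·(-9/143) = 1/12 ✓
b·A²c: 11/24·1/11 = 1/24 ✓; 4 stages ⇒ order 4.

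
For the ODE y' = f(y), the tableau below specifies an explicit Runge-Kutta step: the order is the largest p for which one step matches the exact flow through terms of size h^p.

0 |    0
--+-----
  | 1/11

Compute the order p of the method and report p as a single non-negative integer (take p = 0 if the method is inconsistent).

0

b = (1/11)
c = (0)
Σ b_i: 1/11·1 = 1/11 ≠ 1 ⇒ order 0.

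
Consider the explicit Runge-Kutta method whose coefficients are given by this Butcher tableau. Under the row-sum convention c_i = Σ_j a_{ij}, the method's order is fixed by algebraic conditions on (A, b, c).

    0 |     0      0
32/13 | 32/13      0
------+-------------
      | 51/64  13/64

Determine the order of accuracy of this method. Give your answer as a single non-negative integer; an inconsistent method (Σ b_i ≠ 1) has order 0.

2

b = (51/64, 13/64)
c = (0, 32/13)
Σ b_i: 51/64·1 + 13/64·1 = 1 ✓
b·c: 13/64·32/13 = 1/2 ✓; 2 stages ⇒ order 2.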